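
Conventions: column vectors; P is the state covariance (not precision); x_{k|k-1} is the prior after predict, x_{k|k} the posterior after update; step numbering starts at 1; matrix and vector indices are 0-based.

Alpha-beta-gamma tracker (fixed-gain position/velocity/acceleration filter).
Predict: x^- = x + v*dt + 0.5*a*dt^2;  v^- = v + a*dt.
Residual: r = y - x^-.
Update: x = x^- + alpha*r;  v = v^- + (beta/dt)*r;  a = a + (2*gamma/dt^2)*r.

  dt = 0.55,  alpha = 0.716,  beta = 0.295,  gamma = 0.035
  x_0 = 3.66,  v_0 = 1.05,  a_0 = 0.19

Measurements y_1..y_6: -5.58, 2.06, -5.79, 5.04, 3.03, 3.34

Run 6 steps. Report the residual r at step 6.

resid = -1.0450

step 1: x_pred=4.2662  r=-9.8462  x^+=-2.7837  v^+=-4.1267  a^+=-2.0885
step 2: x_pred=-5.3692  r=7.4292  x^+=-0.0499  v^+=-1.2906  a^+=-0.3693
step 3: x_pred=-0.8156  r=-4.9744  x^+=-4.3773  v^+=-4.1618  a^+=-1.5204
step 4: x_pred=-6.8962  r=11.9362  x^+=1.6501  v^+=1.4041  a^+=1.2417
step 5: x_pred=2.6102  r=0.4198  x^+=2.9108  v^+=2.3122  a^+=1.3388
step 6: x_pred=4.3850  r=-1.0450  x^+=3.6368  v^+=2.4881  a^+=1.0970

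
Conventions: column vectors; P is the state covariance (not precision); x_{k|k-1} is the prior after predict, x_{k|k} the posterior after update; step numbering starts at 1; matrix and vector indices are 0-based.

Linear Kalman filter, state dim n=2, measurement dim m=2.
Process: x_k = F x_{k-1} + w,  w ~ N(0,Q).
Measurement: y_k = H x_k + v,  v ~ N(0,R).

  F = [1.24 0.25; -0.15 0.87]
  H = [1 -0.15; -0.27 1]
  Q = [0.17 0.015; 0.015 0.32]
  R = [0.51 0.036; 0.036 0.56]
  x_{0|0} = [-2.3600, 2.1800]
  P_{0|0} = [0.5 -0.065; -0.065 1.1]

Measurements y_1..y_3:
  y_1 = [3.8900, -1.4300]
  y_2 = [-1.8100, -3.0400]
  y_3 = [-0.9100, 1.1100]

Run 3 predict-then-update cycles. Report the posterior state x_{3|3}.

x_post = [-1.0192, -0.4235]

step 1: x^-=[-2.3814, 2.2506]  P^-=[0.9673 0.0936; 0.0936 1.1808]  S=[1.4757 -0.3049; -0.3049 1.7608]  K=[0.6495 0.0173; 0.0819 0.6704]  nu=[6.6090, -4.3236]  x^+=[1.8363, -0.1068]  P^+=[0.3510 0.1278; 0.1278 0.4129]
step 2: x^-=[2.2503, -0.3683]  P^-=[0.8148 0.1726; 0.1726 0.6071]  S=[1.2867 -0.0954; -0.0954 1.1332]  K=[0.6139 0.0099; 0.1007 0.5030]  nu=[-4.1156, -2.0641]  x^+=[-0.2966, -1.8212]  P^+=[0.3310 0.1170; 0.1170 0.3169]
step 3: x^-=[-0.8231, -1.5399]  P^-=[0.7713 0.1442; 0.1442 0.5368]  S=[1.2501 -0.1027; -0.1027 1.0751]  K=[0.5995 -0.0023; 0.0897 0.4716]  nu=[-0.3179, 2.4277]  x^+=[-1.0192, -0.4235]  P^+=[0.3217 0.1072; 0.1072 0.2963]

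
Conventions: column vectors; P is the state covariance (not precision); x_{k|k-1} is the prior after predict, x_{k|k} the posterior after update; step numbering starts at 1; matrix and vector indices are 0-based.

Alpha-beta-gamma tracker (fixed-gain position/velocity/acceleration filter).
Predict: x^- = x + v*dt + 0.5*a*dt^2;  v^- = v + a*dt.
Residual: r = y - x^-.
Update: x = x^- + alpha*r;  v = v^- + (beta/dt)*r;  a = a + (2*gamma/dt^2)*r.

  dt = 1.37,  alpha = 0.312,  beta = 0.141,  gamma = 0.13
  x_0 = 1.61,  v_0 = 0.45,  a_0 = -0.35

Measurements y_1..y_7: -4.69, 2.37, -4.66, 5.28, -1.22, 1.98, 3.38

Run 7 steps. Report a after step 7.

step 1: x_pred=1.8980  r=-6.5880  x^+=-0.1574  v^+=-0.7075  a^+=-1.2626
step 2: x_pred=-2.3117  r=4.6817  x^+=-0.8510  v^+=-1.9555  a^+=-0.6141
step 3: x_pred=-4.1063  r=-0.5537  x^+=-4.2790  v^+=-2.8538  a^+=-0.6908
step 4: x_pred=-8.8370  r=14.1170  x^+=-4.4325  v^+=-2.3472  a^+=1.2648
step 5: x_pred=-6.4613  r=5.2413  x^+=-4.8260  v^+=-0.0751  a^+=1.9908
step 6: x_pred=-3.0605  r=5.0405  x^+=-1.4879  v^+=3.1712  a^+=2.6891
step 7: x_pred=5.3802  r=-2.0002  x^+=4.7561  v^+=6.6493  a^+=2.4120

a_post = 2.4120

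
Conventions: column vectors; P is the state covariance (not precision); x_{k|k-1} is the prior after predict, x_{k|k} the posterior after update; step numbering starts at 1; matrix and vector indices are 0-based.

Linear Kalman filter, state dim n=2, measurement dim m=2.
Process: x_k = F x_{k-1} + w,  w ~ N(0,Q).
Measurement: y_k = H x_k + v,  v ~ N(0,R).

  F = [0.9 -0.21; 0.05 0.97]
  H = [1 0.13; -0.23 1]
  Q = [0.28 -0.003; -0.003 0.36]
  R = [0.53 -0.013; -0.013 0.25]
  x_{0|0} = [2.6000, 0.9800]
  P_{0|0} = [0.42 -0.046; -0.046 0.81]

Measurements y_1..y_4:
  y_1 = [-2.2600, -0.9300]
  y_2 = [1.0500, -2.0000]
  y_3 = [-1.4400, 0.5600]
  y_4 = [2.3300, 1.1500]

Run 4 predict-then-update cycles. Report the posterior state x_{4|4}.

x_post = [0.8225, 0.9291]

step 1: x^-=[2.1342, 1.0806]  P^-=[0.6733 -0.1888; -0.1888 1.1187]  S=[1.1731 -0.2056; -0.2056 1.4912]  K=[0.5253 -0.1580; 0.1021 0.7934]  nu=[-4.5347, -1.5197]  x^+=[-0.0078, -0.5881]  P^+=[0.2782 0.0176; 0.0176 0.2011]
step 2: x^-=[0.1164, -0.5708]  P^-=[0.5075 -0.0162; -0.0162 0.5516]  S=[1.0426 -0.0738; -0.0738 0.8359]  K=[0.4765 -0.1170; 0.1008 0.6732]  nu=[1.0078, -1.4024]  x^+=[0.7607, -1.4134]  P^+=[0.2512 0.0223; 0.0223 0.1721]
step 3: x^-=[0.9814, -1.3329]  P^-=[0.4826 -0.0075; -0.0075 0.5248]  S=[1.0195 -0.0631; -0.0631 0.8037]  K=[0.4655 -0.1109; 0.1006 0.6629]  nu=[-2.2482, 2.1186]  x^+=[-0.3002, -0.1545]  P^+=[0.2452 0.0226; 0.0226 0.1696]
step 4: x^-=[-0.2377, -0.1648]  P^-=[0.4776 -0.0070; -0.0070 0.5224]  S=[1.0146 -0.0617; -0.0617 0.8009]  K=[0.4631 -0.1102; 0.1003 0.6620]  nu=[2.5891, 1.2602]  x^+=[0.8225, 0.9291]  P^+=[0.2439 0.0225; 0.0225 0.1694]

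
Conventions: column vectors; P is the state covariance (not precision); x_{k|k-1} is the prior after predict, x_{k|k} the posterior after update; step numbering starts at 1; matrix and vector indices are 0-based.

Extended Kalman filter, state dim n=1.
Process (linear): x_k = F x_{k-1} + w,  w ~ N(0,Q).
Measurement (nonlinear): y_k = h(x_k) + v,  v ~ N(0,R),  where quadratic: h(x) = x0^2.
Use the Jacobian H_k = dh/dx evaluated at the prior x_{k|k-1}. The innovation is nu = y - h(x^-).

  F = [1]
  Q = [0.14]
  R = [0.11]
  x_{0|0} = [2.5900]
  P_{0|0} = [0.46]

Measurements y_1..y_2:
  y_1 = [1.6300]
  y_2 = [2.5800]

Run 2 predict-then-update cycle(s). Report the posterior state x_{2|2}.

x_post = [1.6070]

step 1: x^-=[2.5900]  P^-=[0.6000]  H_jac=[5.1800]  S=[16.2094]  K=[0.1917]  nu=[-5.0781]  x^+=[1.6163]  P^+=[0.0041]
step 2: x^-=[1.6163]  P^-=[0.1441]  H_jac=[3.2326]  S=[1.6156]  K=[0.2883]  nu=[-0.0325]  x^+=[1.6070]  P^+=[0.0098]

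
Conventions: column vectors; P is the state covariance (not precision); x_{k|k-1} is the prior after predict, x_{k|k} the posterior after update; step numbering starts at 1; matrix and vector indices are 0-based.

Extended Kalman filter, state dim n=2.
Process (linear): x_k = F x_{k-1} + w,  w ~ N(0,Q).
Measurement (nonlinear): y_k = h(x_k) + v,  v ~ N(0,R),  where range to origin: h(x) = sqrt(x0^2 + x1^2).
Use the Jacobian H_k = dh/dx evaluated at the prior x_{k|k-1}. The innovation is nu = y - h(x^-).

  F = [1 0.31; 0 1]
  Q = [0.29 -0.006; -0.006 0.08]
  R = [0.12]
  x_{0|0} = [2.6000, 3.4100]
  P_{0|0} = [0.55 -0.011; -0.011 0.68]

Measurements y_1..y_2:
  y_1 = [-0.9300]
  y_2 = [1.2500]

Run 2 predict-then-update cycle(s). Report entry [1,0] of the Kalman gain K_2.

step 1: x^-=[3.6571, 3.4100]  P^-=[0.8985 0.1938; 0.1938 0.7600]  H_jac=[0.7314 0.6820]  S=[1.1474]  K=[0.6879; 0.5752]  nu=[-5.9302]  x^+=[-0.4224, -0.0013]  P^+=[0.3555 -0.2602; -0.2602 0.3803]
step 2: x^-=[-0.4228, -0.0013]  P^-=[0.5207 -0.1483; -0.1483 0.4603]  H_jac=[-1.0000 -0.0030]  S=[0.6398]  K=[-0.8131; 0.2297]  nu=[0.8272]  x^+=[-1.0954, 0.1887]  P^+=[0.0977 -0.0288; -0.0288 0.4266]

K[1,0] = 0.2297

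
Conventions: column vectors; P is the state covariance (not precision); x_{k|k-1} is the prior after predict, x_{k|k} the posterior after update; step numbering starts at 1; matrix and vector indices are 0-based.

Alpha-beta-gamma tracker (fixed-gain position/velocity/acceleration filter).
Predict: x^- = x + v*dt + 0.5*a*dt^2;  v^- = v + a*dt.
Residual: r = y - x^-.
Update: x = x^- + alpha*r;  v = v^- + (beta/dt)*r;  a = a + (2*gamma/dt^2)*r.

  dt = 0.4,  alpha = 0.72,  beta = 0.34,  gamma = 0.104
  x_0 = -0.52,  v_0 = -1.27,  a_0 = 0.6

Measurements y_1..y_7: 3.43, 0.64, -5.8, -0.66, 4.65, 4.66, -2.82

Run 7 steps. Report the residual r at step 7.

resid = -10.6683

step 1: x_pred=-0.9800  r=4.4100  x^+=2.1952  v^+=2.7185  a^+=6.3330
step 2: x_pred=3.7892  r=-3.1492  x^+=1.5218  v^+=2.5748  a^+=2.2390
step 3: x_pred=2.7308  r=-8.5308  x^+=-3.4114  v^+=-3.7808  a^+=-8.8511
step 4: x_pred=-5.6318  r=4.9718  x^+=-2.0521  v^+=-3.0952  a^+=-2.3878
step 5: x_pred=-3.4812  r=8.1312  x^+=2.3733  v^+=2.8612  a^+=8.1828
step 6: x_pred=4.1724  r=0.4876  x^+=4.5235  v^+=6.5488  a^+=8.8167
step 7: x_pred=7.8483  r=-10.6683  x^+=0.1671  v^+=1.0074  a^+=-5.0521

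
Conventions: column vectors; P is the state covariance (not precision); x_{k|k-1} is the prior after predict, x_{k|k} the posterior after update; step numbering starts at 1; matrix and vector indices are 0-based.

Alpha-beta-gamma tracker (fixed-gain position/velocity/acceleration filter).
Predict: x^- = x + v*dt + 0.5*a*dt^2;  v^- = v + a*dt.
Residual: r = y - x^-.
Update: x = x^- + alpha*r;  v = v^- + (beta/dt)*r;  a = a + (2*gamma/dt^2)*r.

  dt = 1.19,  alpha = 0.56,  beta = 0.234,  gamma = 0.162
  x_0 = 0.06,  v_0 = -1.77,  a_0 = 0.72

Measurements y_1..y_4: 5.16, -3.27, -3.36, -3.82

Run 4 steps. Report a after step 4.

a_post = -1.6298

step 1: x_pred=-1.5365  r=6.6965  x^+=2.2135  v^+=0.4036  a^+=2.2521
step 2: x_pred=4.2884  r=-7.5584  x^+=0.0557  v^+=1.5974  a^+=0.5228
step 3: x_pred=2.3267  r=-5.6867  x^+=-0.8578  v^+=1.1012  a^+=-0.7783
step 4: x_pred=-0.0984  r=-3.7216  x^+=-2.1825  v^+=-0.5568  a^+=-1.6298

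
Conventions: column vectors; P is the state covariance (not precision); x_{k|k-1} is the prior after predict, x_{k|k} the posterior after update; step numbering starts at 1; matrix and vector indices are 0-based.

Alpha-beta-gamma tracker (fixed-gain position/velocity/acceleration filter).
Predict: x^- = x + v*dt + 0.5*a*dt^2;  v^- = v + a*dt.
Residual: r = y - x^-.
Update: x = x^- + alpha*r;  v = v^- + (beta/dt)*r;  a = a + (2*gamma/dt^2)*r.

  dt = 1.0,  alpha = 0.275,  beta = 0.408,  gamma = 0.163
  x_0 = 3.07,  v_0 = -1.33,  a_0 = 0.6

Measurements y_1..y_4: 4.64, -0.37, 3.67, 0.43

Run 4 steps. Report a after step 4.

step 1: x_pred=2.0400  r=2.6000  x^+=2.7550  v^+=0.3308  a^+=1.4476
step 2: x_pred=3.8096  r=-4.1796  x^+=2.6602  v^+=0.0731  a^+=0.0851
step 3: x_pred=2.7759  r=0.8941  x^+=3.0217  v^+=0.5230  a^+=0.3765
step 4: x_pred=3.7330  r=-3.3030  x^+=2.8247  v^+=-0.4481  a^+=-0.7002

a_post = -0.7002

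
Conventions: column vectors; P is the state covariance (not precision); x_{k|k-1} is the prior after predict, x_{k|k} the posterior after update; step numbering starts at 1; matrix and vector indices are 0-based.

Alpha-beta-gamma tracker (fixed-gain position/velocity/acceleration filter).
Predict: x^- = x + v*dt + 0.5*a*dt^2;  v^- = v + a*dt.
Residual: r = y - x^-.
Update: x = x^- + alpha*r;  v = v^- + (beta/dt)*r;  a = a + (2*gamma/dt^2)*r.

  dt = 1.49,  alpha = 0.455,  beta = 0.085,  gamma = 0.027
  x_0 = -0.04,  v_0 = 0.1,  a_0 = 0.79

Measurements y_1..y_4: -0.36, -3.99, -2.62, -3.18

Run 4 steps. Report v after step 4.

step 1: x_pred=0.9859  r=-1.3459  x^+=0.3735  v^+=1.2003  a^+=0.7573
step 2: x_pred=3.0026  r=-6.9926  x^+=-0.1790  v^+=1.9297  a^+=0.5872
step 3: x_pred=3.3481  r=-5.9681  x^+=0.6326  v^+=2.4642  a^+=0.4420
step 4: x_pred=4.7949  r=-7.9749  x^+=1.1663  v^+=2.6678  a^+=0.2480

v_post = 2.6678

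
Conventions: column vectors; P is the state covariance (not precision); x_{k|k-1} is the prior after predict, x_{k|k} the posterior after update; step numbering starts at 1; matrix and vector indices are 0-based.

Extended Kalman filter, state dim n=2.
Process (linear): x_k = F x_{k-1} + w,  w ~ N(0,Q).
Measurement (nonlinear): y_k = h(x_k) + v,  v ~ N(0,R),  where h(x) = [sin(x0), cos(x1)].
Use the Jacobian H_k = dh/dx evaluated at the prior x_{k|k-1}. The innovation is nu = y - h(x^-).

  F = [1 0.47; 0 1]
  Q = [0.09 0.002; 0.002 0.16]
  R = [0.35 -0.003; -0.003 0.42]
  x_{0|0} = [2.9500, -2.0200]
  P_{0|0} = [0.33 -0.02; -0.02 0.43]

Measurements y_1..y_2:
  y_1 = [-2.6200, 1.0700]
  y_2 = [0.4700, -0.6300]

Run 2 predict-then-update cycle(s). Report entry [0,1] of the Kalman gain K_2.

step 1: x^-=[2.0006, -2.0200]  P^-=[0.4962 0.1841; 0.1841 0.5900]  H_jac=[-0.4167 0.0000; 0.0000 0.9008]  S=[0.4362 -0.0721; -0.0721 0.8987]  K=[-0.4495 0.1485; -0.0792 0.5850]  nu=[-3.5290, 1.5042]  x^+=[3.8102, -0.8606]  P^+=[0.3786 0.0707; 0.0707 0.2730]
step 2: x^-=[3.4058, -0.8606]  P^-=[0.5954 0.2010; 0.2010 0.4330]  H_jac=[-0.9653 0.0000; 0.0000 0.7582]  S=[0.9048 -0.1501; -0.1501 0.6690]  K=[-0.6205 0.0886; -0.1382 0.4598]  nu=[0.7311, -1.2820]  x^+=[2.8385, -1.5511]  P^+=[0.2253 0.0515; 0.0515 0.2552]

K[0,1] = 0.0886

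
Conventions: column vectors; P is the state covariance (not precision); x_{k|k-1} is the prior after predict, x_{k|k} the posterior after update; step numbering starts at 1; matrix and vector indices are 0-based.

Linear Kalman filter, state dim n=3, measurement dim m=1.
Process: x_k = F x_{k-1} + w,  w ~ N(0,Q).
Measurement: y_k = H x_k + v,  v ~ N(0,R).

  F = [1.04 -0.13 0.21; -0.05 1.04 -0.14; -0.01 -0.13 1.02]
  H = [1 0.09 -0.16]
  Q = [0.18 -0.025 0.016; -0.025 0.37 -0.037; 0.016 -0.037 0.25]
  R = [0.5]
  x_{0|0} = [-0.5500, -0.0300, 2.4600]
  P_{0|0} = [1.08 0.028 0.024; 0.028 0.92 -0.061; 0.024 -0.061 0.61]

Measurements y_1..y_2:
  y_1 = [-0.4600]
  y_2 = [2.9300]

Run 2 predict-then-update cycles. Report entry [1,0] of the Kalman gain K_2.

K[1,0] = -0.2381

step 1: x^-=[-0.0515, -0.3481, 2.5186]  P^-=[1.3968 -0.2112 0.1824; -0.2112 1.3949 -0.3151; 0.1824 -0.3151 0.9161]  S=[1.8443]  K=[0.7313; -0.0191; 0.0040]  nu=[0.0258]  x^+=[-0.0326, -0.3486, 2.5187]  P^+=[0.4106 -0.1854 0.1769; -0.1854 1.3942 -0.3149; 0.1769 -0.3149 0.9160]
step 2: x^-=[0.5403, -0.7135, 2.6147]  P^-=[0.8327 -0.5657 0.4940; -0.5657 2.0105 -0.7040; 0.4940 -0.7040 1.3061]  S=[1.1428]  K=[0.6149; -0.2381; 0.1940]  nu=[2.8723]  x^+=[2.3066, -1.3974, 3.1719]  P^+=[0.4006 -0.3983 0.3577; -0.3983 1.9457 -0.6512; 0.3577 -0.6512 1.2631]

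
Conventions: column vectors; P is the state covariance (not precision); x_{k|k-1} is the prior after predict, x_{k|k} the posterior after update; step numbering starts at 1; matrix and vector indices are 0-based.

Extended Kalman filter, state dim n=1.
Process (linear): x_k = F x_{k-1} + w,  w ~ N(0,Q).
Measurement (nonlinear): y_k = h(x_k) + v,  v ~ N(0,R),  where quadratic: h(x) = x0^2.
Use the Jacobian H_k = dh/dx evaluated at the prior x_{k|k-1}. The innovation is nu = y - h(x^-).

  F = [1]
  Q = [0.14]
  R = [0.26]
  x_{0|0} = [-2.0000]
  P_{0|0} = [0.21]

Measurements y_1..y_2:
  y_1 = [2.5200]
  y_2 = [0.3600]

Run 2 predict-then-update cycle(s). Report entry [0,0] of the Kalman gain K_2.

K[0,0] = -0.2631

step 1: x^-=[-2.0000]  P^-=[0.3500]  H_jac=[-4.0000]  S=[5.8600]  K=[-0.2389]  nu=[-1.4800]  x^+=[-1.6464]  P^+=[0.0155]
step 2: x^-=[-1.6464]  P^-=[0.1555]  H_jac=[-3.2928]  S=[1.9464]  K=[-0.2631]  nu=[-2.3507]  x^+=[-1.0279]  P^+=[0.0208]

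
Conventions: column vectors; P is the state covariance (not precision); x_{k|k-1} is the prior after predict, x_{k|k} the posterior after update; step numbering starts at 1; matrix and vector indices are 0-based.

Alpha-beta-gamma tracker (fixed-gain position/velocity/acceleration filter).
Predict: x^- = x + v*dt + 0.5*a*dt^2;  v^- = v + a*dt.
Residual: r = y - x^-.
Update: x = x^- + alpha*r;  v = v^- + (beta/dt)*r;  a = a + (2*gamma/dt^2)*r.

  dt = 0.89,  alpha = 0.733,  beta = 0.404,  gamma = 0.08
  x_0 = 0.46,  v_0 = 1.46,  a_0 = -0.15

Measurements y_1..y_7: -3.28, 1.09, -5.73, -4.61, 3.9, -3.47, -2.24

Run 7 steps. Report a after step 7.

step 1: x_pred=1.7000  r=-4.9800  x^+=-1.9503  v^+=-0.9341  a^+=-1.1559
step 2: x_pred=-3.2395  r=4.3295  x^+=-0.0660  v^+=0.0024  a^+=-0.2814
step 3: x_pred=-0.1753  r=-5.5547  x^+=-4.2469  v^+=-2.7695  a^+=-1.4034
step 4: x_pred=-7.2676  r=2.6576  x^+=-5.3196  v^+=-2.8122  a^+=-0.8666
step 5: x_pred=-8.1656  r=12.0656  x^+=0.6785  v^+=1.8935  a^+=1.5706
step 6: x_pred=2.9857  r=-6.4557  x^+=-1.7463  v^+=0.3609  a^+=0.2666
step 7: x_pred=-1.3196  r=-0.9204  x^+=-1.9942  v^+=0.1803  a^+=0.0806

a_post = 0.0806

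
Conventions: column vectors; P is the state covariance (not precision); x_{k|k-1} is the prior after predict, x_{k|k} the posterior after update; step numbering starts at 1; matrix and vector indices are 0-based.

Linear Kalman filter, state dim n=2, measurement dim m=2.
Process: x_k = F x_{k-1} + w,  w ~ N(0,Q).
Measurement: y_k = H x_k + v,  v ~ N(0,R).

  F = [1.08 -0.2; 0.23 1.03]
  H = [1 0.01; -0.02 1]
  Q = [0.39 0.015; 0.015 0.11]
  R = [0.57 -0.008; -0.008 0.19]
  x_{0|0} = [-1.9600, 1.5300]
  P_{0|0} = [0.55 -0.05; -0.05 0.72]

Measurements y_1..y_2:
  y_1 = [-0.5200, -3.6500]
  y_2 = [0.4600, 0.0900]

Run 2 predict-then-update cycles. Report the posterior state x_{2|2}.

step 1: x^-=[-2.4228, 1.1251]  P^-=[1.0819 -0.0500; -0.0500 0.8793]  S=[1.6510 -0.0709; -0.0709 1.0717]  K=[0.6540 -0.0236; 0.0103 0.8221]  nu=[1.8915, -4.8236]  x^+=[-1.0718, -2.8206]  P^+=[0.3730 -0.0023; -0.0023 0.1561]
step 2: x^-=[-0.5934, -3.1518]  P^-=[0.8323 0.0731; 0.0731 0.2942]  S=[1.4038 0.0514; 0.0514 0.4816]  K=[0.5914 0.0541; 0.0320 0.6044]  nu=[1.0849, 3.2299]  x^+=[0.2230, -1.1647]  P^+=[0.3366 0.0123; 0.0123 0.1148]

x_post = [0.2230, -1.1647]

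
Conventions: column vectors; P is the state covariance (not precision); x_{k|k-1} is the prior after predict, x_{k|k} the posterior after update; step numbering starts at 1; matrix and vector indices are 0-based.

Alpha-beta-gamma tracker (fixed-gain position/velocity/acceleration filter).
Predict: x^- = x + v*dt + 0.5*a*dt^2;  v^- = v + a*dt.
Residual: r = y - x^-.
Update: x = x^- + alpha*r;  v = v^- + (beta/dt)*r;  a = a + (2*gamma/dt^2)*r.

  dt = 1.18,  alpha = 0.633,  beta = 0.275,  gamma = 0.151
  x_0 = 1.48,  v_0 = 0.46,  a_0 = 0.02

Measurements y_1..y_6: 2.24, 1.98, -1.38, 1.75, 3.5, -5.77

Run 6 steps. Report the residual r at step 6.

step 1: x_pred=2.0367  r=0.2033  x^+=2.1654  v^+=0.5310  a^+=0.0641
step 2: x_pred=2.8366  r=-0.8566  x^+=2.2944  v^+=0.4070  a^+=-0.1217
step 3: x_pred=2.6899  r=-4.0699  x^+=0.1136  v^+=-0.6851  a^+=-1.0044
step 4: x_pred=-1.3941  r=3.1441  x^+=0.5961  v^+=-1.1376  a^+=-0.3225
step 5: x_pred=-0.9707  r=4.4707  x^+=1.8592  v^+=-0.4762  a^+=0.6472
step 6: x_pred=1.7479  r=-7.5179  x^+=-3.0109  v^+=-1.4646  a^+=-0.9834

resid = -7.5179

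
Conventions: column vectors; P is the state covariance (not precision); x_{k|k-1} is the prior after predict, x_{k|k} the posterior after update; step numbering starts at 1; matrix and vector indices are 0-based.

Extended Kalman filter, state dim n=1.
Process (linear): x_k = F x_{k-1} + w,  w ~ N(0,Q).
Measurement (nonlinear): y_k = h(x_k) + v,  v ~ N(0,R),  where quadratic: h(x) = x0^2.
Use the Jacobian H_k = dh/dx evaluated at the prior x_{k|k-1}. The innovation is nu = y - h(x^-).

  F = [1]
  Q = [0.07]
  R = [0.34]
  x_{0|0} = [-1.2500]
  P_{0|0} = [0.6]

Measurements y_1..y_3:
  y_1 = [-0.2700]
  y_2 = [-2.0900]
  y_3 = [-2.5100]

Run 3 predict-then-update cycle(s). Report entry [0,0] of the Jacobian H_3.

H_jac[0,0] = 0.1936

step 1: x^-=[-1.2500]  P^-=[0.6700]  H_jac=[-2.5000]  S=[4.5275]  K=[-0.3700]  nu=[-1.8325]  x^+=[-0.5720]  P^+=[0.0503]
step 2: x^-=[-0.5720]  P^-=[0.1203]  H_jac=[-1.1441]  S=[0.4975]  K=[-0.2767]  nu=[-2.4172]  x^+=[0.0968]  P^+=[0.0822]
step 3: x^-=[0.0968]  P^-=[0.1522]  H_jac=[0.1936]  S=[0.3457]  K=[0.0852]  nu=[-2.5194]  x^+=[-0.1180]  P^+=[0.1497]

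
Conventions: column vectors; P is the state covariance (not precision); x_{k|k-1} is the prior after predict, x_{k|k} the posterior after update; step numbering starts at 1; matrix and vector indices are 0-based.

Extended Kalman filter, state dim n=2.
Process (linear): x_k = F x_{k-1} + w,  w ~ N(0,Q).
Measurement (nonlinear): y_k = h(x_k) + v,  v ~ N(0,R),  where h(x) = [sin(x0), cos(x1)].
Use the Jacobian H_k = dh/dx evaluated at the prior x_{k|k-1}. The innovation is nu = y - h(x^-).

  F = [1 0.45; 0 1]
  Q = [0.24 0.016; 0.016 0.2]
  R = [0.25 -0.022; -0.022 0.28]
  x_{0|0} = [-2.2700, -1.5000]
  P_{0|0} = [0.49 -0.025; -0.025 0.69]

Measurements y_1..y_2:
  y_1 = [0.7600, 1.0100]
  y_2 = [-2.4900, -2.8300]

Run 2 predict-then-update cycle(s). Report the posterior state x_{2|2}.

step 1: x^-=[-2.9450, -1.5000]  P^-=[0.8472 0.3015; 0.3015 0.8900]  H_jac=[-0.9807 0.0000; 0.0000 0.9975]  S=[1.0649 -0.3170; -0.3170 1.1655]  K=[-0.7654 0.0499; -0.0555 0.7466]  nu=[0.9553, 0.9393]  x^+=[-3.6294, -0.8517]  P^+=[0.1962 0.0309; 0.0309 0.2108]
step 2: x^-=[-4.0126, -0.8517]  P^-=[0.5067 0.1417; 0.1417 0.4108]  H_jac=[-0.6440 0.0000; 0.0000 0.7524]  S=[0.4602 -0.0907; -0.0907 0.5126]  K=[-0.6923 0.0856; -0.0824 0.5884]  nu=[-3.2550, -3.4887]  x^+=[-2.0578, -2.6364]  P^+=[0.2717 0.0521; 0.0521 0.2214]

x_post = [-2.0578, -2.6364]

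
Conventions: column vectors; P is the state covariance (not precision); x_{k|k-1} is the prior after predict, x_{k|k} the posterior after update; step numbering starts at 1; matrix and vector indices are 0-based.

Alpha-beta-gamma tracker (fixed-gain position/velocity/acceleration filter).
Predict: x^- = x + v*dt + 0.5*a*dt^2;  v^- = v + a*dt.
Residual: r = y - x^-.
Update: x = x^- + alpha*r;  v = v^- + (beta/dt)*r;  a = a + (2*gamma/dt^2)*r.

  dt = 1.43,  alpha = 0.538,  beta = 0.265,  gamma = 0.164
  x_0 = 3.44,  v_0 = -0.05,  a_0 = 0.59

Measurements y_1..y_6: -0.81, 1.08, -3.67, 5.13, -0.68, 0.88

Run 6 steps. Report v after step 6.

step 1: x_pred=3.9717  r=-4.7817  x^+=1.3992  v^+=-0.0924  a^+=-0.1770
step 2: x_pred=1.0860  r=-0.0060  x^+=1.0828  v^+=-0.3466  a^+=-0.1780
step 3: x_pred=0.4051  r=-4.0751  x^+=-1.7873  v^+=-1.3563  a^+=-0.8316
step 4: x_pred=-4.5771  r=9.7071  x^+=0.6453  v^+=-0.7466  a^+=0.7254
step 5: x_pred=0.3193  r=-0.9993  x^+=-0.2183  v^+=0.1055  a^+=0.5651
step 6: x_pred=0.5103  r=0.3697  x^+=0.7092  v^+=0.9821  a^+=0.6244

v_post = 0.9821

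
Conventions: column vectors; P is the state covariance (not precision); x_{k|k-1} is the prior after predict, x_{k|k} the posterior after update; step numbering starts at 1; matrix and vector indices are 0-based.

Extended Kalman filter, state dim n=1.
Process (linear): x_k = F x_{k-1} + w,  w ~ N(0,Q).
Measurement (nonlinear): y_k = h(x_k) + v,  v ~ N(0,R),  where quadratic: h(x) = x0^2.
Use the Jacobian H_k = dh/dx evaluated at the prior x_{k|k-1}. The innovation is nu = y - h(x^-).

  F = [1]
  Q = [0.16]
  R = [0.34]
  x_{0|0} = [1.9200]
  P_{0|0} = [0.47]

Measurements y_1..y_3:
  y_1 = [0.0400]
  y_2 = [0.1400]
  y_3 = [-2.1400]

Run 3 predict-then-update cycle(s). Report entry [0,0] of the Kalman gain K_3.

step 1: x^-=[1.9200]  P^-=[0.6300]  H_jac=[3.8400]  S=[9.6297]  K=[0.2512]  nu=[-3.6464]  x^+=[1.0039]  P^+=[0.0222]
step 2: x^-=[1.0039]  P^-=[0.1822]  H_jac=[2.0079]  S=[1.0747]  K=[0.3405]  nu=[-0.8679]  x^+=[0.7084]  P^+=[0.0577]
step 3: x^-=[0.7084]  P^-=[0.2177]  H_jac=[1.4169]  S=[0.7770]  K=[0.3969]  nu=[-2.6419]  x^+=[-0.3402]  P^+=[0.0952]

K[0,0] = 0.3969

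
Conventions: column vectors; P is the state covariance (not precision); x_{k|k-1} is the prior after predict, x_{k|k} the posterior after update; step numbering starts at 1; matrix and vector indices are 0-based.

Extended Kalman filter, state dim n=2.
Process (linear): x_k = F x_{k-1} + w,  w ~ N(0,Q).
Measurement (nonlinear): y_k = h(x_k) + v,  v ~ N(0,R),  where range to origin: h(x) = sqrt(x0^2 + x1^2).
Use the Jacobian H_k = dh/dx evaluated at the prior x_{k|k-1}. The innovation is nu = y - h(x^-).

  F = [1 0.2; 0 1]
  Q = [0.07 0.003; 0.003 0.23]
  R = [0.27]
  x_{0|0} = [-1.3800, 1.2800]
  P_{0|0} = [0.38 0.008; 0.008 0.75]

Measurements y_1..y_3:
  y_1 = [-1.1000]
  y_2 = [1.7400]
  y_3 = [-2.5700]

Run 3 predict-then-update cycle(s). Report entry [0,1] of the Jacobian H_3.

H_jac[0,1] = -0.6841

step 1: x^-=[-1.1240, 1.2800]  P^-=[0.4832 0.1610; 0.1610 0.9800]  H_jac=[-0.6598 0.7514]  S=[0.8741]  K=[-0.2264; 0.7210]  nu=[-2.8035]  x^+=[-0.4894, -0.7412]  P^+=[0.4384 0.3036; 0.3036 0.5257]
step 2: x^-=[-0.6376, -0.7412]  P^-=[0.6509 0.4118; 0.4118 0.7557]  H_jac=[-0.6522 -0.7581]  S=[1.3883]  K=[-0.5306; -0.6061]  nu=[0.7623]  x^+=[-1.0421, -1.2032]  P^+=[0.2600 -0.0347; -0.0347 0.2457]
step 3: x^-=[-1.2828, -1.2032]  P^-=[0.3260 0.0174; 0.0174 0.4757]  H_jac=[-0.7294 -0.6841]  S=[0.6835]  K=[-0.3653; -0.4948]  nu=[-4.3287]  x^+=[0.2986, 0.9387]  P^+=[0.2347 -0.1061; -0.1061 0.3084]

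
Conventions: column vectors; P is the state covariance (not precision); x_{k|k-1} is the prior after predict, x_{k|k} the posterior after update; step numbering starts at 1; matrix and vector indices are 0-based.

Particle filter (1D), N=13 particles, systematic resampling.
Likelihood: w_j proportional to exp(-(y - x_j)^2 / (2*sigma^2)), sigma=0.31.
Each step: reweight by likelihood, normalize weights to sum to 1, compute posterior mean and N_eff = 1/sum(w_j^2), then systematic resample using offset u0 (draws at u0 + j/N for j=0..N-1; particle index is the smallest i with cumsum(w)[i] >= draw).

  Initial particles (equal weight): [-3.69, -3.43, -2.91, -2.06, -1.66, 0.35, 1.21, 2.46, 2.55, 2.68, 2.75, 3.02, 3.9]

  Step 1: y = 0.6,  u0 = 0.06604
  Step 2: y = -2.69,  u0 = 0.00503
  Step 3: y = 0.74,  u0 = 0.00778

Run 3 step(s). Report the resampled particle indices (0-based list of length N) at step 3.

step 1: w=[0.0000, 0.0000, 0.0000, 0.0000, 0.0000, 0.8335, 0.1665, 0.0000, 0.0000, 0.0000, 0.0000, 0.0000, 0.0000]  mean=0.4932  Neff=1.3841  idx=[5, 5, 5, 5, 5, 5, 5, 5, 5, 5, 6, 6, 6]
step 2: w=[0.1000, 0.1000, 0.1000, 0.1000, 0.1000, 0.1000, 0.1000, 0.1000, 0.1000, 0.1000, 0.0000, 0.0000, 0.0000]  mean=0.3500  Neff=10.0000  idx=[0, 0, 1, 2, 3, 3, 4, 5, 6, 6, 7, 8, 9]
step 3: w=[0.0769, 0.0769, 0.0769, 0.0769, 0.0769, 0.0769, 0.0769, 0.0769, 0.0769, 0.0769, 0.0769, 0.0769, 0.0769]  mean=0.3500  Neff=13.0000  idx=[0, 1, 2, 3, 4, 5, 6, 7, 8, 9, 10, 11, 12]

resampled_idx = [0, 1, 2, 3, 4, 5, 6, 7, 8, 9, 10, 11, 12]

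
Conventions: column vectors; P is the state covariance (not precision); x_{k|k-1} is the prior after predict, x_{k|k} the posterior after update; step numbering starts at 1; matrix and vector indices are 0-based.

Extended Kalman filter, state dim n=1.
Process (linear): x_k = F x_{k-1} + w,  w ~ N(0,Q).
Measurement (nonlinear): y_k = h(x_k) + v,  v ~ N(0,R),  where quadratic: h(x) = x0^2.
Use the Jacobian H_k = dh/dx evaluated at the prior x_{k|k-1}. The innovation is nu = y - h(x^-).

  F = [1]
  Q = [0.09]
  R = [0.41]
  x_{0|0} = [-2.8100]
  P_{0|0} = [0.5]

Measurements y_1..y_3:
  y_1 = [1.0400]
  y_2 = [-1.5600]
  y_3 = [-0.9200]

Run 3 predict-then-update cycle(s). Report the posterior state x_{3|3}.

step 1: x^-=[-2.8100]  P^-=[0.5900]  H_jac=[-5.6200]  S=[19.0448]  K=[-0.1741]  nu=[-6.8561]  x^+=[-1.6163]  P^+=[0.0127]
step 2: x^-=[-1.6163]  P^-=[0.1027]  H_jac=[-3.2326]  S=[1.4832]  K=[-0.2238]  nu=[-4.1725]  x^+=[-0.6824]  P^+=[0.0284]
step 3: x^-=[-0.6824]  P^-=[0.1184]  H_jac=[-1.3647]  S=[0.6305]  K=[-0.2563]  nu=[-1.3856]  x^+=[-0.3273]  P^+=[0.0770]

x_post = [-0.3273]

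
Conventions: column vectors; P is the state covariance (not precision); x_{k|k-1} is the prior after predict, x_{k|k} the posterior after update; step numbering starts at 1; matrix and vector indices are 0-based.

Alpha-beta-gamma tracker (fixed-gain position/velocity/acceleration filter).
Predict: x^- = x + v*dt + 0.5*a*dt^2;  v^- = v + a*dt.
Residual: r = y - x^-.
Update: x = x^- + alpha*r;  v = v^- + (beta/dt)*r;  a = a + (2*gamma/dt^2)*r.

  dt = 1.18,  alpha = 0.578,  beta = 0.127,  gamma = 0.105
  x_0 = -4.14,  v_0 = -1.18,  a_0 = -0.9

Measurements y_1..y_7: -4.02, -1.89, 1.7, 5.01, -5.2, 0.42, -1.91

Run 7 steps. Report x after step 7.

step 1: x_pred=-6.1590  r=2.1390  x^+=-4.9226  v^+=-2.0118  a^+=-0.5774
step 2: x_pred=-7.6985  r=5.8085  x^+=-4.3412  v^+=-2.0680  a^+=0.2986
step 3: x_pred=-6.5735  r=8.2735  x^+=-1.7914  v^+=-0.8251  a^+=1.5464
step 4: x_pred=-1.6884  r=6.6984  x^+=2.1833  v^+=1.7206  a^+=2.5567
step 5: x_pred=5.9935  r=-11.1935  x^+=-0.4763  v^+=3.5328  a^+=0.8685
step 6: x_pred=4.2970  r=-3.8770  x^+=2.0561  v^+=4.1403  a^+=0.2838
step 7: x_pred=7.1392  r=-9.0492  x^+=1.9088  v^+=3.5012  a^+=-1.0810

x_post = 1.9088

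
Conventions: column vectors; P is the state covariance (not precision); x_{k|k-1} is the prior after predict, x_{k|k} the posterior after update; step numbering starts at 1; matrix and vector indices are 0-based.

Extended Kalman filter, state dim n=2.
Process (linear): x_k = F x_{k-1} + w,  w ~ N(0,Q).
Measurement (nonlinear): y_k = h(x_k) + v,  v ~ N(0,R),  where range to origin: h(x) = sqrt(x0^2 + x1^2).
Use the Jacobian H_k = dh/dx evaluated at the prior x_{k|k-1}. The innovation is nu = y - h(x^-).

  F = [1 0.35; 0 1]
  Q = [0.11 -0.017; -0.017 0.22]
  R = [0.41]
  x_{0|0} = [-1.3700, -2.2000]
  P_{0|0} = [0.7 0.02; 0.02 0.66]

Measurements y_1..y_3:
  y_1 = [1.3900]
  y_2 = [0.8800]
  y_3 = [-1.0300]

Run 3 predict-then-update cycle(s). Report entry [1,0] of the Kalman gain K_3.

K[1,0] = -0.3838

step 1: x^-=[-2.1400, -2.2000]  P^-=[0.9048 0.2340; 0.2340 0.8800]  H_jac=[-0.6973 -0.7168]  S=[1.5360]  K=[-0.5200; -0.5169]  nu=[-1.6791]  x^+=[-1.2669, -1.3321]  P^+=[0.4896 -0.1788; -0.1788 0.4696]
step 2: x^-=[-1.7331, -1.3321]  P^-=[0.5319 -0.0315; -0.0315 0.6896]  H_jac=[-0.7929 -0.6094]  S=[0.9701]  K=[-0.4150; -0.4075]  nu=[-1.3059]  x^+=[-1.1912, -0.7999]  P^+=[0.3649 -0.1955; -0.1955 0.5285]
step 3: x^-=[-1.4712, -0.7999]  P^-=[0.4028 -0.0275; -0.0275 0.7485]  H_jac=[-0.8785 -0.4777]  S=[0.8686]  K=[-0.3922; -0.3838]  nu=[-2.7046]  x^+=[-0.4103, 0.2382]  P^+=[0.2691 -0.1583; -0.1583 0.6206]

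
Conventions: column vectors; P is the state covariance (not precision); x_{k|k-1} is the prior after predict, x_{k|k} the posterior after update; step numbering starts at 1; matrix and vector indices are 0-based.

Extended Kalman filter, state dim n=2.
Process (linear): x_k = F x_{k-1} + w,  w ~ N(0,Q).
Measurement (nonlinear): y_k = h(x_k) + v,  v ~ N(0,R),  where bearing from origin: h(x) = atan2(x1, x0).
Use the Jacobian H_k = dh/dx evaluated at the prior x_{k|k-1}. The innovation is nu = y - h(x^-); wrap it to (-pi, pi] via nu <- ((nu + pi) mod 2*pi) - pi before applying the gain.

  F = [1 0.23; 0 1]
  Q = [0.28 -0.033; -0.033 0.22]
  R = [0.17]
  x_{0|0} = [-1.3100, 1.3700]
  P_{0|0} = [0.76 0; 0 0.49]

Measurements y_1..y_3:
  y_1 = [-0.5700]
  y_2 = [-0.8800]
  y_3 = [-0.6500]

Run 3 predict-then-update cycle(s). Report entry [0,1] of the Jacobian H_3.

step 1: x^-=[-0.9949, 1.3700]  P^-=[1.0659 0.0797; 0.0797 0.7100]  H_jac=[-0.4779 -0.3471]  S=[0.5254]  K=[-1.0222; -0.5415]  nu=[-2.7689]  x^+=[1.8355, 2.8693]  P^+=[0.5169 -0.2111; -0.2111 0.5559]
step 2: x^-=[2.4954, 2.8693]  P^-=[0.7292 -0.1162; -0.1162 0.7759]  H_jac=[-0.1984 0.1726]  S=[0.2298]  K=[-0.7170; 0.6831]  nu=[-1.7350]  x^+=[3.7395, 1.6841]  P^+=[0.6111 -0.0037; -0.0037 0.6687]
step 3: x^-=[4.1268, 1.6841]  P^-=[0.9248 0.1171; 0.1171 0.8887]  H_jac=[-0.0848 0.2077]  S=[0.2109]  K=[-0.2564; 0.8284]  nu=[-1.0375]  x^+=[4.3928, 0.8247]  P^+=[0.9109 0.1619; 0.1619 0.7440]

H_jac[0,1] = 0.2077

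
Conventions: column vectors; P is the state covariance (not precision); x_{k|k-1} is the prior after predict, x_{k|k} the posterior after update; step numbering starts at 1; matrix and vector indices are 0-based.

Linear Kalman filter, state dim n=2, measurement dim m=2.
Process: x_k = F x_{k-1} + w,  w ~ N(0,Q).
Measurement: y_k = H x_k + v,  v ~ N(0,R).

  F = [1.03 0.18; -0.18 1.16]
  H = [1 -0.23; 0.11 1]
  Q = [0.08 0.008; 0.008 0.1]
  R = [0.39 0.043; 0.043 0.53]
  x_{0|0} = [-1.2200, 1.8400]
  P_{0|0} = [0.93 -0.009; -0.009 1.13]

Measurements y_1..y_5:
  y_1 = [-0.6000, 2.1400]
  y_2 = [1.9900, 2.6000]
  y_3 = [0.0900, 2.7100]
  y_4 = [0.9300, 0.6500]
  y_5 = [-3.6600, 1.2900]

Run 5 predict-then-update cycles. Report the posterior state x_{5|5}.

step 1: x^-=[-0.9254, 2.3540]  P^-=[1.0999 0.0611; 0.0611 1.6544]  S=[1.5493 -0.1570; -0.1570 2.2112]  K=[0.7143 0.1331; -0.1310 0.7419]  nu=[0.8668, -0.1122]  x^+=[-0.3211, 2.1572]  P^+=[0.3000 0.0682; 0.0682 0.3801]
step 2: x^-=[0.0575, 2.5602]  P^-=[0.4359 0.1111; 0.1111 0.5927]  S=[0.8062 0.0629; 0.0629 1.1524]  K=[0.5004 0.1107; -0.0726 0.5289]  nu=[2.5213, 0.0335]  x^+=[1.3229, 2.3949]  P^+=[0.2130 0.0567; 0.0567 0.2709]
step 3: x^-=[1.7936, 2.5399]  P^-=[0.3358 0.0911; 0.0911 0.4478]  S=[0.7076 0.0657; 0.0657 1.0019]  K=[0.4357 0.0992; -0.0597 0.4608]  nu=[-1.1194, -0.0272]  x^+=[1.3032, 2.5942]  P^+=[0.1859 0.0509; 0.0509 0.2361]
step 4: x^-=[1.8092, 2.7747]  P^-=[0.3037 0.0819; 0.0819 0.4025]  S=[0.6773 0.0637; 0.0637 0.9542]  K=[0.4118 0.0934; -0.0566 0.4350]  nu=[-0.2410, -2.3237]  x^+=[1.4929, 1.7774]  P^+=[0.1756 0.0479; 0.0479 0.2229]
step 5: x^-=[1.8577, 1.7931]  P^-=[0.2913 0.0776; 0.0776 0.3856]  S=[0.6660 0.0620; 0.0620 0.9362]  K=[0.4022 0.0905; -0.0561 0.4247]  nu=[-5.1052, -0.7075]  x^+=[-0.2595, 1.7793]  P^+=[0.1714 0.0464; 0.0464 0.2176]

x_post = [-0.2595, 1.7793]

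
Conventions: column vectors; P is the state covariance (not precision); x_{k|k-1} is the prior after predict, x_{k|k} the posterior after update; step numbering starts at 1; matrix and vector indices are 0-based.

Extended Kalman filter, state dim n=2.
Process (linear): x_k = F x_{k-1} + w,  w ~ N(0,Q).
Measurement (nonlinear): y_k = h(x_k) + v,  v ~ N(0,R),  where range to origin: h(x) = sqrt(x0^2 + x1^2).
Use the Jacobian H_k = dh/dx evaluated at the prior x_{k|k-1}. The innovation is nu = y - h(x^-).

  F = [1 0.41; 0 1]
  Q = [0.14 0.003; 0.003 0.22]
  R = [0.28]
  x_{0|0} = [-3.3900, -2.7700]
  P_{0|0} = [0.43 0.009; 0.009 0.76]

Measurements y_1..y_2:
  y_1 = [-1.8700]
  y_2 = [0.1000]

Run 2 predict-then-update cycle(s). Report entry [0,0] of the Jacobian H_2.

H_jac[0,0] = 0.1102

step 1: x^-=[-4.5257, -2.7700]  P^-=[0.7051 0.3236; 0.3236 0.9800]  H_jac=[-0.8529 -0.5220]  S=[1.3482]  K=[-0.5714; -0.5842]  nu=[-7.1761]  x^+=[-0.4253, 1.4222]  P^+=[0.2650 -0.1264; -0.1264 0.5199]
step 2: x^-=[0.1578, 1.4222]  P^-=[0.3887 0.0897; 0.0897 0.7399]  H_jac=[0.1102 0.9939]  S=[1.0353]  K=[0.1275; 0.7199]  nu=[-1.3309]  x^+=[-0.0120, 0.4641]  P^+=[0.3718 -0.0053; -0.0053 0.2034]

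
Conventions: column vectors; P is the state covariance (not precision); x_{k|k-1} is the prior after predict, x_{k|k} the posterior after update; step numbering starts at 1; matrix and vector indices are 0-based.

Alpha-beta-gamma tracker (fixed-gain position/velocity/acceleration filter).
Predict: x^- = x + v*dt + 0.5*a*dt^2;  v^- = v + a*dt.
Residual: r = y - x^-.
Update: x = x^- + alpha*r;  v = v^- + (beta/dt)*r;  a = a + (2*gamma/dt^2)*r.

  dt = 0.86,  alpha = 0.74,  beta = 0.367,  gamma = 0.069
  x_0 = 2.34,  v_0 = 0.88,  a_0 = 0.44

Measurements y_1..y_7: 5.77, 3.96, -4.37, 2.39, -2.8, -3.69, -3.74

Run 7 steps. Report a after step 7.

a_post = -0.1029

step 1: x_pred=3.2595  r=2.5105  x^+=5.1173  v^+=2.3297  a^+=0.9084
step 2: x_pred=7.4568  r=-3.4968  x^+=4.8692  v^+=1.6188  a^+=0.2560
step 3: x_pred=6.3559  r=-10.7259  x^+=-1.5813  v^+=-2.7384  a^+=-1.7454
step 4: x_pred=-4.5817  r=6.9717  x^+=0.5774  v^+=-1.2642  a^+=-0.4445
step 5: x_pred=-0.6743  r=-2.1257  x^+=-2.2473  v^+=-2.5537  a^+=-0.8412
step 6: x_pred=-4.7545  r=1.0645  x^+=-3.9668  v^+=-2.8228  a^+=-0.6425
step 7: x_pred=-6.6320  r=2.8920  x^+=-4.4919  v^+=-2.1412  a^+=-0.1029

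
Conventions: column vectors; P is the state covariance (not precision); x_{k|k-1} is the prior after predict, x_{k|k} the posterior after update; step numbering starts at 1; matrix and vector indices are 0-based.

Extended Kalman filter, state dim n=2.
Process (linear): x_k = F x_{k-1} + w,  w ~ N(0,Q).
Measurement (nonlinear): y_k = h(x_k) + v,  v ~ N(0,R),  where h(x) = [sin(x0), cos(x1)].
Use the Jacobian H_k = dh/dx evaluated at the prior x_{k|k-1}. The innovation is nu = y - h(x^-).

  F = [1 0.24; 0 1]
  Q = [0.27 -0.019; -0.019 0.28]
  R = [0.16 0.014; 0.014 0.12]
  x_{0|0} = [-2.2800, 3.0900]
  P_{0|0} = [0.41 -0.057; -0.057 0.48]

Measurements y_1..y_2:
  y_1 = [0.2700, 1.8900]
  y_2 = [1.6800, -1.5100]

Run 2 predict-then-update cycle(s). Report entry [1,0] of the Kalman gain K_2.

K[1,0] = 0.0634

step 1: x^-=[-1.5384, 3.0900]  P^-=[0.6803 0.0392; 0.0392 0.7600]  H_jac=[0.0324 0.0000; 0.0000 -0.0516]  S=[0.1607 0.0139; 0.0139 0.1220]  K=[0.1399 -0.0325; 0.0361 -0.3253]  nu=[1.2695, 2.8887]  x^+=[-1.4548, 2.1961]  P^+=[0.6771 0.0377; 0.0377 0.7472]
step 2: x^-=[-0.9277, 2.1961]  P^-=[1.0083 0.1981; 0.1981 1.0272]  H_jac=[0.5997 0.0000; 0.0000 -0.8108]  S=[0.5226 -0.0823; -0.0823 0.7953]  K=[1.1439 -0.0836; 0.0634 -1.0407]  nu=[2.4803, -0.9247]  x^+=[1.9866, 3.3156]  P^+=[0.3033 -0.0074; -0.0074 0.1529]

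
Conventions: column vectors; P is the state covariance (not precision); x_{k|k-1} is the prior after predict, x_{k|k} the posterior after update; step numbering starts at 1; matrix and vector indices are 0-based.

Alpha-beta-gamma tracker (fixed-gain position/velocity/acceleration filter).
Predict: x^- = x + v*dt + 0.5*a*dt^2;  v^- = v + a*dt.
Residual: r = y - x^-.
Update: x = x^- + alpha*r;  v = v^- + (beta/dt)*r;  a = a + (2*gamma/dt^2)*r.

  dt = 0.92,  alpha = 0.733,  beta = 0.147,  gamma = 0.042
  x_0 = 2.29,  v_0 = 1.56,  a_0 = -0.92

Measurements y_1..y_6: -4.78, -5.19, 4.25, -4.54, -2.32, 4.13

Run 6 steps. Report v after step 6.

step 1: x_pred=3.3359  r=-8.1159  x^+=-2.6131  v^+=-0.5832  a^+=-1.7254
step 2: x_pred=-3.8798  r=-1.3102  x^+=-4.8402  v^+=-2.3799  a^+=-1.8555
step 3: x_pred=-7.8150  r=12.0650  x^+=1.0287  v^+=-2.1592  a^+=-0.6581
step 4: x_pred=-1.2363  r=-3.3037  x^+=-3.6579  v^+=-3.2925  a^+=-0.9860
step 5: x_pred=-7.1043  r=4.7843  x^+=-3.5974  v^+=-3.4352  a^+=-0.5112
step 6: x_pred=-6.9741  r=11.1041  x^+=1.1652  v^+=-2.1312  a^+=0.5909

v_post = -2.1312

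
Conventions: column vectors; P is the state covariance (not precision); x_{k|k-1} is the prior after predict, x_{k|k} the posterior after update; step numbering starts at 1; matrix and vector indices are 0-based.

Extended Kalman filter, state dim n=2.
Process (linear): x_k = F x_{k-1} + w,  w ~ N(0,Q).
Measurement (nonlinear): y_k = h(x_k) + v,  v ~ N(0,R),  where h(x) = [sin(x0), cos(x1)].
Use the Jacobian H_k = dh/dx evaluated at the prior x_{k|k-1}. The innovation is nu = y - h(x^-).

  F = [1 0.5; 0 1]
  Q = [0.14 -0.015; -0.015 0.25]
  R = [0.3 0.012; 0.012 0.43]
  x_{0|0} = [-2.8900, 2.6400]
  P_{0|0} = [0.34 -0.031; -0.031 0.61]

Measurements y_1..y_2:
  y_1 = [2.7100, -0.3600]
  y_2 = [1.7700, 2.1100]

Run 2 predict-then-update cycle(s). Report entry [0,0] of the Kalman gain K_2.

K[0,0] = 0.7893

step 1: x^-=[-1.5700, 2.6400]  P^-=[0.6015 0.2590; 0.2590 0.8600]  H_jac=[0.0008 0.0000; 0.0000 -0.4808]  S=[0.3000 0.0119; 0.0119 0.6288]  K=[0.0095 -0.1982; 0.0268 -0.6581]  nu=[3.7100, 0.5168]  x^+=[-1.6373, 2.3993]  P^+=[0.5768 0.1770; 0.1770 0.5879]
step 2: x^-=[-0.4377, 2.3993]  P^-=[1.0408 0.4560; 0.4560 0.8379]  H_jac=[0.9057 0.0000; 0.0000 -0.6760]  S=[1.1538 -0.2672; -0.2672 0.8129]  K=[0.7893 -0.1198; 0.2128 -0.6268]  nu=[2.1939, 2.8469]  x^+=[0.9529, 1.0815]  P^+=[0.2598 0.0622; 0.0622 0.3950]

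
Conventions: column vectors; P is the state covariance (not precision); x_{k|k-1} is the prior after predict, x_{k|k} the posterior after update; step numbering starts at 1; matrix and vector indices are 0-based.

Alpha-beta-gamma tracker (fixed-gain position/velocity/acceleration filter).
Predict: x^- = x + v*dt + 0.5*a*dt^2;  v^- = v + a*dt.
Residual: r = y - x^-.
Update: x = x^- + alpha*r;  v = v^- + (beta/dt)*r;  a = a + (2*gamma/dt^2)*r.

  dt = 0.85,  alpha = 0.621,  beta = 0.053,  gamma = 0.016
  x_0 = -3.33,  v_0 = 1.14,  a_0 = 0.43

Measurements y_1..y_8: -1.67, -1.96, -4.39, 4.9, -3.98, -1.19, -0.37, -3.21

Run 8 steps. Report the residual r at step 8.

step 1: x_pred=-2.2057  r=0.5357  x^+=-1.8730  v^+=1.5389  a^+=0.4537
step 2: x_pred=-0.4010  r=-1.5590  x^+=-1.3692  v^+=1.8274  a^+=0.3847
step 3: x_pred=0.3231  r=-4.7131  x^+=-2.6037  v^+=1.8605  a^+=0.1759
step 4: x_pred=-0.9588  r=5.8588  x^+=2.6795  v^+=2.3753  a^+=0.4354
step 5: x_pred=4.8558  r=-8.8358  x^+=-0.6312  v^+=2.1945  a^+=0.0441
step 6: x_pred=1.2500  r=-2.4400  x^+=-0.2652  v^+=2.0798  a^+=-0.0640
step 7: x_pred=1.4795  r=-1.8495  x^+=0.3310  v^+=1.9101  a^+=-0.1459
step 8: x_pred=1.9018  r=-5.1118  x^+=-1.2726  v^+=1.4673  a^+=-0.3723

resid = -5.1118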